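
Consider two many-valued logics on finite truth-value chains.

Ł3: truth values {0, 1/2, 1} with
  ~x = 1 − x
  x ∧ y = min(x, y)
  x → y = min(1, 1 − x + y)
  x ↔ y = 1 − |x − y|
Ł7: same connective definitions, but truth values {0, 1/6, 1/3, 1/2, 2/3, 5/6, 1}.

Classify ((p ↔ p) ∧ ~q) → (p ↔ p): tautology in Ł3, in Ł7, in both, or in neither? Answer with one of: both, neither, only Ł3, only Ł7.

In Ł3: every assignment gives 1 — tautology.
In Ł7: every assignment gives 1 — tautology.

both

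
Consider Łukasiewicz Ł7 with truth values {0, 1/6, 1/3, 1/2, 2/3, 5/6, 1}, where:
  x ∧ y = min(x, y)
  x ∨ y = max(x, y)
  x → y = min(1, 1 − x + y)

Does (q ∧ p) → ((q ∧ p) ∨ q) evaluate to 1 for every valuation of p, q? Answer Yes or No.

At p = 5/6, q = 1/3, for instance:
q ∧ p = 1/3 ∧ 5/6 = 1/3
(q ∧ p) ∨ q = 1/3 ∨ 1/3 = 1/3
(q ∧ p) → ((q ∧ p) ∨ q) = 1/3 → 1/3 = 1
and checking the remaining 48 assignments likewise gives ≥ 1 in every case.

Yes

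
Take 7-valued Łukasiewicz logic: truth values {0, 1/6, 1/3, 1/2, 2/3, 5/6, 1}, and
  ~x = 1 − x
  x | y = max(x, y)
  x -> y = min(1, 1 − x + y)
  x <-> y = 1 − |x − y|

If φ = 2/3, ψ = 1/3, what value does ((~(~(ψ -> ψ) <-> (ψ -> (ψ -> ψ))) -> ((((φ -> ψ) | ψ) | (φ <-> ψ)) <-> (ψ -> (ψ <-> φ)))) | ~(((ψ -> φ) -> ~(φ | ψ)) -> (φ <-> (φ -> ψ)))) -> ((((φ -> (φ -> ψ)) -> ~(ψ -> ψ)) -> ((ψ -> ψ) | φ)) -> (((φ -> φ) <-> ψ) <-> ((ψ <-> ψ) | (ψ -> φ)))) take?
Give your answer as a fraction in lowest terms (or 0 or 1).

ψ -> ψ = 1/3 -> 1/3 = 1
~(ψ -> ψ) = ~1 = 0
ψ -> ψ = 1/3 -> 1/3 = 1
ψ -> (ψ -> ψ) = 1/3 -> 1 = 1
~(ψ -> ψ) <-> (ψ -> (ψ -> ψ)) = 0 <-> 1 = 0
~(~(ψ -> ψ) <-> (ψ -> (ψ -> ψ))) = ~0 = 1
φ -> ψ = 2/3 -> 1/3 = 2/3
(φ -> ψ) | ψ = 2/3 | 1/3 = 2/3
φ <-> ψ = 2/3 <-> 1/3 = 2/3
((φ -> ψ) | ψ) | (φ <-> ψ) = 2/3 | 2/3 = 2/3
ψ <-> φ = 1/3 <-> 2/3 = 2/3
ψ -> (ψ <-> φ) = 1/3 -> 2/3 = 1
(((φ -> ψ) | ψ) | (φ <-> ψ)) <-> (ψ -> (ψ <-> φ)) = 2/3 <-> 1 = 2/3
~(~(ψ -> ψ) <-> (ψ -> (ψ -> ψ))) -> ((((φ -> ψ) | ψ) | (φ <-> ψ)) <-> (ψ -> (ψ <-> φ))) = 1 -> 2/3 = 2/3
ψ -> φ = 1/3 -> 2/3 = 1
φ | ψ = 2/3 | 1/3 = 2/3
~(φ | ψ) = ~2/3 = 1/3
(ψ -> φ) -> ~(φ | ψ) = 1 -> 1/3 = 1/3
φ -> ψ = 2/3 -> 1/3 = 2/3
φ <-> (φ -> ψ) = 2/3 <-> 2/3 = 1
((ψ -> φ) -> ~(φ | ψ)) -> (φ <-> (φ -> ψ)) = 1/3 -> 1 = 1
~(((ψ -> φ) -> ~(φ | ψ)) -> (φ <-> (φ -> ψ))) = ~1 = 0
(~(~(ψ -> ψ) <-> (ψ -> (ψ -> ψ))) -> ((((φ -> ψ) | ψ) | (φ <-> ψ)) <-> (ψ -> (ψ <-> φ)))) | ~(((ψ -> φ) -> ~(φ | ψ)) -> (φ <-> (φ -> ψ))) = 2/3 | 0 = 2/3
φ -> ψ = 2/3 -> 1/3 = 2/3
φ -> (φ -> ψ) = 2/3 -> 2/3 = 1
ψ -> ψ = 1/3 -> 1/3 = 1
~(ψ -> ψ) = ~1 = 0
(φ -> (φ -> ψ)) -> ~(ψ -> ψ) = 1 -> 0 = 0
ψ -> ψ = 1/3 -> 1/3 = 1
(ψ -> ψ) | φ = 1 | 2/3 = 1
((φ -> (φ -> ψ)) -> ~(ψ -> ψ)) -> ((ψ -> ψ) | φ) = 0 -> 1 = 1
φ -> φ = 2/3 -> 2/3 = 1
(φ -> φ) <-> ψ = 1 <-> 1/3 = 1/3
ψ <-> ψ = 1/3 <-> 1/3 = 1
ψ -> φ = 1/3 -> 2/3 = 1
(ψ <-> ψ) | (ψ -> φ) = 1 | 1 = 1
((φ -> φ) <-> ψ) <-> ((ψ <-> ψ) | (ψ -> φ)) = 1/3 <-> 1 = 1/3
(((φ -> (φ -> ψ)) -> ~(ψ -> ψ)) -> ((ψ -> ψ) | φ)) -> (((φ -> φ) <-> ψ) <-> ((ψ <-> ψ) | (ψ -> φ))) = 1 -> 1/3 = 1/3
((~(~(ψ -> ψ) <-> (ψ -> (ψ -> ψ))) -> ((((φ -> ψ) | ψ) | (φ <-> ψ)) <-> (ψ -> (ψ <-> φ)))) | ~(((ψ -> φ) -> ~(φ | ψ)) -> (φ <-> (φ -> ψ)))) -> ((((φ -> (φ -> ψ)) -> ~(ψ -> ψ)) -> ((ψ -> ψ) | φ)) -> (((φ -> φ) <-> ψ) <-> ((ψ <-> ψ) | (ψ -> φ)))) = 2/3 -> 1/3 = 2/3

2/3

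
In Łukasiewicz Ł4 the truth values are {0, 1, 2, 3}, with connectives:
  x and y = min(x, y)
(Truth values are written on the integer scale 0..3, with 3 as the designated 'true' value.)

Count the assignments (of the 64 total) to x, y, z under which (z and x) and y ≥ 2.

value 3: 1 assignment (counts)
value 2: 7 assignments (counts)
value 1: 19 assignments
value 0: 37 assignments
So 8 of the 64 assignments meet the threshold.

8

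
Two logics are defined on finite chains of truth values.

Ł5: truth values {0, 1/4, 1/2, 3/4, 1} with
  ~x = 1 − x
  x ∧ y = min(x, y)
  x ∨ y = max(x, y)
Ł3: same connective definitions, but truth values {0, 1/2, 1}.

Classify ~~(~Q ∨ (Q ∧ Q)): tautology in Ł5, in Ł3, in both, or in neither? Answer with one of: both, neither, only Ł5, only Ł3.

neither

In Ł5: at Q = 1/4 the value is 3/4 — not a tautology.
In Ł3: at Q = 1/2 the value is 1/2 — not a tautology.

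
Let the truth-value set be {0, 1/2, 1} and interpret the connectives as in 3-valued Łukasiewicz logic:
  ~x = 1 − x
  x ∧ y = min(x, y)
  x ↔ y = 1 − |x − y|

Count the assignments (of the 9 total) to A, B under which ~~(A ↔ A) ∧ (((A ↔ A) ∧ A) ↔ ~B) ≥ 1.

A = 0, B = 0 ↦ 0  <
A = 0, B = 1/2 ↦ 1/2  <
A = 0, B = 1 ↦ 1  ≥
A = 1/2, B = 0 ↦ 1/2  <
A = 1/2, B = 1/2 ↦ 1  ≥
A = 1/2, B = 1 ↦ 1/2  <
A = 1, B = 0 ↦ 1  ≥
A = 1, B = 1/2 ↦ 1/2  <
A = 1, B = 1 ↦ 0  <
So 3 of the 9 assignments meet the threshold.

3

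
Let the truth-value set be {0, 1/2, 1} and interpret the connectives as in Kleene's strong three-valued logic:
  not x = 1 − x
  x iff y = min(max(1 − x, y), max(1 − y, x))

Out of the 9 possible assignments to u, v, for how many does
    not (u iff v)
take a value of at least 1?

u = 0, v = 0 ↦ 0  <
u = 0, v = 1/2 ↦ 1/2  <
u = 0, v = 1 ↦ 1  ≥
u = 1/2, v = 0 ↦ 1/2  <
u = 1/2, v = 1/2 ↦ 1/2  <
u = 1/2, v = 1 ↦ 1/2  <
u = 1, v = 0 ↦ 1  ≥
u = 1, v = 1/2 ↦ 1/2  <
u = 1, v = 1 ↦ 0  <
So 2 of the 9 assignments meet the threshold.

2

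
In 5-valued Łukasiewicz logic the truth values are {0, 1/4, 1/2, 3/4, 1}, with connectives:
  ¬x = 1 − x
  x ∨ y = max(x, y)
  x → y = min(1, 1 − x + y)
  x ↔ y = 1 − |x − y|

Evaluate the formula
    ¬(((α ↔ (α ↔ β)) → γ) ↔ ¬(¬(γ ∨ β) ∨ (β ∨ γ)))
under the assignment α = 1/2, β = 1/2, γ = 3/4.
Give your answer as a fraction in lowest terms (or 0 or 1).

α ↔ β = 1/2 ↔ 1/2 = 1
α ↔ (α ↔ β) = 1/2 ↔ 1 = 1/2
(α ↔ (α ↔ β)) → γ = 1/2 → 3/4 = 1
γ ∨ β = 3/4 ∨ 1/2 = 3/4
¬(γ ∨ β) = ¬3/4 = 1/4
β ∨ γ = 1/2 ∨ 3/4 = 3/4
¬(γ ∨ β) ∨ (β ∨ γ) = 1/4 ∨ 3/4 = 3/4
¬(¬(γ ∨ β) ∨ (β ∨ γ)) = ¬3/4 = 1/4
((α ↔ (α ↔ β)) → γ) ↔ ¬(¬(γ ∨ β) ∨ (β ∨ γ)) = 1 ↔ 1/4 = 1/4
¬(((α ↔ (α ↔ β)) → γ) ↔ ¬(¬(γ ∨ β) ∨ (β ∨ γ))) = ¬1/4 = 3/4

3/4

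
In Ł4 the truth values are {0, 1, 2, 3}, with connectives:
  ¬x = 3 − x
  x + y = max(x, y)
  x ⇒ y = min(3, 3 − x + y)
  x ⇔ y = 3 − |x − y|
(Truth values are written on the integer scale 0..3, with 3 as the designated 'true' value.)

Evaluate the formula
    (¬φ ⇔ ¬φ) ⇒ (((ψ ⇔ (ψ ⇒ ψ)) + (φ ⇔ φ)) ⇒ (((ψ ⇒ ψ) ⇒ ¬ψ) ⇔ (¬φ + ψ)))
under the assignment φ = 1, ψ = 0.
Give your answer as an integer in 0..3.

¬φ = ¬1 = 2
¬φ = ¬1 = 2
¬φ ⇔ ¬φ = 2 ⇔ 2 = 3
ψ ⇒ ψ = 0 ⇒ 0 = 3
ψ ⇔ (ψ ⇒ ψ) = 0 ⇔ 3 = 0
φ ⇔ φ = 1 ⇔ 1 = 3
(ψ ⇔ (ψ ⇒ ψ)) + (φ ⇔ φ) = 0 + 3 = 3
ψ ⇒ ψ = 0 ⇒ 0 = 3
¬ψ = ¬0 = 3
(ψ ⇒ ψ) ⇒ ¬ψ = 3 ⇒ 3 = 3
¬φ = ¬1 = 2
¬φ + ψ = 2 + 0 = 2
((ψ ⇒ ψ) ⇒ ¬ψ) ⇔ (¬φ + ψ) = 3 ⇔ 2 = 2
((ψ ⇔ (ψ ⇒ ψ)) + (φ ⇔ φ)) ⇒ (((ψ ⇒ ψ) ⇒ ¬ψ) ⇔ (¬φ + ψ)) = 3 ⇒ 2 = 2
(¬φ ⇔ ¬φ) ⇒ (((ψ ⇔ (ψ ⇒ ψ)) + (φ ⇔ φ)) ⇒ (((ψ ⇒ ψ) ⇒ ¬ψ) ⇔ (¬φ + ψ))) = 3 ⇒ 2 = 2

2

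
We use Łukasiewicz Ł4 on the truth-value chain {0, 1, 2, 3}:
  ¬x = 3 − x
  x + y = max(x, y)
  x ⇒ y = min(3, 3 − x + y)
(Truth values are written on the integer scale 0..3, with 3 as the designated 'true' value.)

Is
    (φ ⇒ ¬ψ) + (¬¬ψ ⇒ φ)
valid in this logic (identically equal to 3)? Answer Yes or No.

No

Counterexample: take φ = 1, ψ = 3.
¬ψ = ¬3 = 0
φ ⇒ ¬ψ = 1 ⇒ 0 = 2
¬ψ = ¬3 = 0
¬¬ψ = ¬0 = 3
¬¬ψ ⇒ φ = 3 ⇒ 1 = 1
(φ ⇒ ¬ψ) + (¬¬ψ ⇒ φ) = 2 + 1 = 2
This gives 2 ≠ 3.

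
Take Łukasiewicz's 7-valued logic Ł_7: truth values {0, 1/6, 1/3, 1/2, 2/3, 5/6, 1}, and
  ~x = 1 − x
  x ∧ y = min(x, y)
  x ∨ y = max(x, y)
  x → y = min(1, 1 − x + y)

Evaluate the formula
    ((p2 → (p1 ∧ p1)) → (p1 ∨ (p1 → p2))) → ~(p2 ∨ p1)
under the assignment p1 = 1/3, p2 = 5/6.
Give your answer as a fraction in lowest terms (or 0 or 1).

1/6

p1 ∧ p1 = 1/3 ∧ 1/3 = 1/3
p2 → (p1 ∧ p1) = 5/6 → 1/3 = 1/2
p1 → p2 = 1/3 → 5/6 = 1
p1 ∨ (p1 → p2) = 1/3 ∨ 1 = 1
(p2 → (p1 ∧ p1)) → (p1 ∨ (p1 → p2)) = 1/2 → 1 = 1
p2 ∨ p1 = 5/6 ∨ 1/3 = 5/6
~(p2 ∨ p1) = ~5/6 = 1/6
((p2 → (p1 ∧ p1)) → (p1 ∨ (p1 → p2))) → ~(p2 ∨ p1) = 1 → 1/6 = 1/6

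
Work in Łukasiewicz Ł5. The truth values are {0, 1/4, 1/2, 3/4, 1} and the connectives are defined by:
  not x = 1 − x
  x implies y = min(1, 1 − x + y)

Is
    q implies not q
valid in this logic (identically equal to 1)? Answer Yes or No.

No

Counterexample: take q = 3/4.
not q = not 3/4 = 1/4
q implies not q = 3/4 implies 1/4 = 1/2
This gives 1/2 ≠ 1.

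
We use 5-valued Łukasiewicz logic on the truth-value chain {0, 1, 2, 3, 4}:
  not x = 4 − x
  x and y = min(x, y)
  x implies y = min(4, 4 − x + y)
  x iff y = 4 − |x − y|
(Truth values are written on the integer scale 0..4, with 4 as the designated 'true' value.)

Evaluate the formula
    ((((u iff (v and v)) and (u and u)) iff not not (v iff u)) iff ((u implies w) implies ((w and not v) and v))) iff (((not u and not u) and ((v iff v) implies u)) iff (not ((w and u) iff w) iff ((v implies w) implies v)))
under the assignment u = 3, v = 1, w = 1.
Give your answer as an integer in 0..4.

v and v = 1 and 1 = 1
u iff (v and v) = 3 iff 1 = 2
u and u = 3 and 3 = 3
(u iff (v and v)) and (u and u) = 2 and 3 = 2
v iff u = 1 iff 3 = 2
not (v iff u) = not 2 = 2
not not (v iff u) = not 2 = 2
((u iff (v and v)) and (u and u)) iff not not (v iff u) = 2 iff 2 = 4
u implies w = 3 implies 1 = 2
not v = not 1 = 3
w and not v = 1 and 3 = 1
(w and not v) and v = 1 and 1 = 1
(u implies w) implies ((w and not v) and v) = 2 implies 1 = 3
(((u iff (v and v)) and (u and u)) iff not not (v iff u)) iff ((u implies w) implies ((w and not v) and v)) = 4 iff 3 = 3
not u = not 3 = 1
not u = not 3 = 1
not u and not u = 1 and 1 = 1
v iff v = 1 iff 1 = 4
(v iff v) implies u = 4 implies 3 = 3
(not u and not u) and ((v iff v) implies u) = 1 and 3 = 1
w and u = 1 and 3 = 1
(w and u) iff w = 1 iff 1 = 4
not ((w and u) iff w) = not 4 = 0
v implies w = 1 implies 1 = 4
(v implies w) implies v = 4 implies 1 = 1
not ((w and u) iff w) iff ((v implies w) implies v) = 0 iff 1 = 3
((not u and not u) and ((v iff v) implies u)) iff (not ((w and u) iff w) iff ((v implies w) implies v)) = 1 iff 3 = 2
((((u iff (v and v)) and (u and u)) iff not not (v iff u)) iff ((u implies w) implies ((w and not v) and v))) iff (((not u and not u) and ((v iff v) implies u)) iff (not ((w and u) iff w) iff ((v implies w) implies v))) = 3 iff 2 = 3

3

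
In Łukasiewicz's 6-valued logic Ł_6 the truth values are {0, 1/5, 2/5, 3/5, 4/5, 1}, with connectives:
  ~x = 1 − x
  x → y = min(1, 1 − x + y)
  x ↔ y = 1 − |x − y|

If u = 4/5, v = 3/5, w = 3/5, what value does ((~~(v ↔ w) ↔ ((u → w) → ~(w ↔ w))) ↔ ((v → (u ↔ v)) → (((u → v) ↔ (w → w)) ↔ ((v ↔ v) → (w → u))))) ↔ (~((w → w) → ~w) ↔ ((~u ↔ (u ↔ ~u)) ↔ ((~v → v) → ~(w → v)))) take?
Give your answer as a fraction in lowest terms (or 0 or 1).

v ↔ w = 3/5 ↔ 3/5 = 1
~(v ↔ w) = ~1 = 0
~~(v ↔ w) = ~0 = 1
u → w = 4/5 → 3/5 = 4/5
w ↔ w = 3/5 ↔ 3/5 = 1
~(w ↔ w) = ~1 = 0
(u → w) → ~(w ↔ w) = 4/5 → 0 = 1/5
~~(v ↔ w) ↔ ((u → w) → ~(w ↔ w)) = 1 ↔ 1/5 = 1/5
u ↔ v = 4/5 ↔ 3/5 = 4/5
v → (u ↔ v) = 3/5 → 4/5 = 1
u → v = 4/5 → 3/5 = 4/5
w → w = 3/5 → 3/5 = 1
(u → v) ↔ (w → w) = 4/5 ↔ 1 = 4/5
v ↔ v = 3/5 ↔ 3/5 = 1
w → u = 3/5 → 4/5 = 1
(v ↔ v) → (w → u) = 1 → 1 = 1
((u → v) ↔ (w → w)) ↔ ((v ↔ v) → (w → u)) = 4/5 ↔ 1 = 4/5
(v → (u ↔ v)) → (((u → v) ↔ (w → w)) ↔ ((v ↔ v) → (w → u))) = 1 → 4/5 = 4/5
(~~(v ↔ w) ↔ ((u → w) → ~(w ↔ w))) ↔ ((v → (u ↔ v)) → (((u → v) ↔ (w → w)) ↔ ((v ↔ v) → (w → u)))) = 1/5 ↔ 4/5 = 2/5
w → w = 3/5 → 3/5 = 1
~w = ~3/5 = 2/5
(w → w) → ~w = 1 → 2/5 = 2/5
~((w → w) → ~w) = ~2/5 = 3/5
~u = ~4/5 = 1/5
~u = ~4/5 = 1/5
u ↔ ~u = 4/5 ↔ 1/5 = 2/5
~u ↔ (u ↔ ~u) = 1/5 ↔ 2/5 = 4/5
~v = ~3/5 = 2/5
~v → v = 2/5 → 3/5 = 1
w → v = 3/5 → 3/5 = 1
~(w → v) = ~1 = 0
(~v → v) → ~(w → v) = 1 → 0 = 0
(~u ↔ (u ↔ ~u)) ↔ ((~v → v) → ~(w → v)) = 4/5 ↔ 0 = 1/5
~((w → w) → ~w) ↔ ((~u ↔ (u ↔ ~u)) ↔ ((~v → v) → ~(w → v))) = 3/5 ↔ 1/5 = 3/5
((~~(v ↔ w) ↔ ((u → w) → ~(w ↔ w))) ↔ ((v → (u ↔ v)) → (((u → v) ↔ (w → w)) ↔ ((v ↔ v) → (w → u))))) ↔ (~((w → w) → ~w) ↔ ((~u ↔ (u ↔ ~u)) ↔ ((~v → v) → ~(w → v)))) = 2/5 ↔ 3/5 = 4/5

4/5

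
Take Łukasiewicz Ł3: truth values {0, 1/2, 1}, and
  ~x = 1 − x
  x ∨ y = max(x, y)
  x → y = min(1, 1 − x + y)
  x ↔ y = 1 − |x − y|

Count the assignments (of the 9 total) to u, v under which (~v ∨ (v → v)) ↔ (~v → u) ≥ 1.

6

u = 0, v = 0 ↦ 0  <
u = 0, v = 1/2 ↦ 1/2  <
u = 0, v = 1 ↦ 1  ≥
u = 1/2, v = 0 ↦ 1/2  <
u = 1/2, v = 1/2 ↦ 1  ≥
u = 1/2, v = 1 ↦ 1  ≥
u = 1, v = 0 ↦ 1  ≥
u = 1, v = 1/2 ↦ 1  ≥
u = 1, v = 1 ↦ 1  ≥
So 6 of the 9 assignments meet the threshold.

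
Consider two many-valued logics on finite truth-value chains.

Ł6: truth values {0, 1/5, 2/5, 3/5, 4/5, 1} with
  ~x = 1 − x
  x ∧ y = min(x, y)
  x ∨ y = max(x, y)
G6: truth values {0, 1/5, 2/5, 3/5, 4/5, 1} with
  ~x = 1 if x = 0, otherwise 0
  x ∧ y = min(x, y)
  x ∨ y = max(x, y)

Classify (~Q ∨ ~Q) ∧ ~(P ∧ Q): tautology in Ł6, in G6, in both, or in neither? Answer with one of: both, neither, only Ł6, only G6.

neither

In Ł6: at P = 0, Q = 1/5 the value is 4/5 — not a tautology.
In G6: at P = 0, Q = 1/5 the value is 0 — not a tautology.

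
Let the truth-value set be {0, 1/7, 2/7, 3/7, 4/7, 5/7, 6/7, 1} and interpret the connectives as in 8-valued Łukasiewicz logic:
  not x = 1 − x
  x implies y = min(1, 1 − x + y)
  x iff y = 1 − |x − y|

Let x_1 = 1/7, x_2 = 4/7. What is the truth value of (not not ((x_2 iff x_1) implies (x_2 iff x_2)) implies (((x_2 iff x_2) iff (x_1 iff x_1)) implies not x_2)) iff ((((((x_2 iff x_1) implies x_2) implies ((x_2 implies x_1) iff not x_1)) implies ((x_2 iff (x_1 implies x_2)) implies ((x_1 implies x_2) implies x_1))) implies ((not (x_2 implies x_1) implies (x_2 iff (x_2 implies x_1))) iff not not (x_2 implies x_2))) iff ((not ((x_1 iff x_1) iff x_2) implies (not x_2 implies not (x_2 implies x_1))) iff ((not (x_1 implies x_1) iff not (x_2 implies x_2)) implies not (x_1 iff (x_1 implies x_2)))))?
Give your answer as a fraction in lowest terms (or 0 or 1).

x_2 iff x_1 = 4/7 iff 1/7 = 4/7
x_2 iff x_2 = 4/7 iff 4/7 = 1
(x_2 iff x_1) implies (x_2 iff x_2) = 4/7 implies 1 = 1
not ((x_2 iff x_1) implies (x_2 iff x_2)) = not 1 = 0
not not ((x_2 iff x_1) implies (x_2 iff x_2)) = not 0 = 1
x_2 iff x_2 = 4/7 iff 4/7 = 1
x_1 iff x_1 = 1/7 iff 1/7 = 1
(x_2 iff x_2) iff (x_1 iff x_1) = 1 iff 1 = 1
not x_2 = not 4/7 = 3/7
((x_2 iff x_2) iff (x_1 iff x_1)) implies not x_2 = 1 implies 3/7 = 3/7
not not ((x_2 iff x_1) implies (x_2 iff x_2)) implies (((x_2 iff x_2) iff (x_1 iff x_1)) implies not x_2) = 1 implies 3/7 = 3/7
x_2 iff x_1 = 4/7 iff 1/7 = 4/7
(x_2 iff x_1) implies x_2 = 4/7 implies 4/7 = 1
x_2 implies x_1 = 4/7 implies 1/7 = 4/7
not x_1 = not 1/7 = 6/7
(x_2 implies x_1) iff not x_1 = 4/7 iff 6/7 = 5/7
((x_2 iff x_1) implies x_2) implies ((x_2 implies x_1) iff not x_1) = 1 implies 5/7 = 5/7
x_1 implies x_2 = 1/7 implies 4/7 = 1
x_2 iff (x_1 implies x_2) = 4/7 iff 1 = 4/7
x_1 implies x_2 = 1/7 implies 4/7 = 1
(x_1 implies x_2) implies x_1 = 1 implies 1/7 = 1/7
(x_2 iff (x_1 implies x_2)) implies ((x_1 implies x_2) implies x_1) = 4/7 implies 1/7 = 4/7
(((x_2 iff x_1) implies x_2) implies ((x_2 implies x_1) iff not x_1)) implies ((x_2 iff (x_1 implies x_2)) implies ((x_1 implies x_2) implies x_1)) = 5/7 implies 4/7 = 6/7
x_2 implies x_1 = 4/7 implies 1/7 = 4/7
not (x_2 implies x_1) = not 4/7 = 3/7
x_2 implies x_1 = 4/7 implies 1/7 = 4/7
x_2 iff (x_2 implies x_1) = 4/7 iff 4/7 = 1
not (x_2 implies x_1) implies (x_2 iff (x_2 implies x_1)) = 3/7 implies 1 = 1
x_2 implies x_2 = 4/7 implies 4/7 = 1
not (x_2 implies x_2) = not 1 = 0
not not (x_2 implies x_2) = not 0 = 1
(not (x_2 implies x_1) implies (x_2 iff (x_2 implies x_1))) iff not not (x_2 implies x_2) = 1 iff 1 = 1
((((x_2 iff x_1) implies x_2) implies ((x_2 implies x_1) iff not x_1)) implies ((x_2 iff (x_1 implies x_2)) implies ((x_1 implies x_2) implies x_1))) implies ((not (x_2 implies x_1) implies (x_2 iff (x_2 implies x_1))) iff not not (x_2 implies x_2)) = 6/7 implies 1 = 1
x_1 iff x_1 = 1/7 iff 1/7 = 1
(x_1 iff x_1) iff x_2 = 1 iff 4/7 = 4/7
not ((x_1 iff x_1) iff x_2) = not 4/7 = 3/7
not x_2 = not 4/7 = 3/7
x_2 implies x_1 = 4/7 implies 1/7 = 4/7
not (x_2 implies x_1) = not 4/7 = 3/7
not x_2 implies not (x_2 implies x_1) = 3/7 implies 3/7 = 1
not ((x_1 iff x_1) iff x_2) implies (not x_2 implies not (x_2 implies x_1)) = 3/7 implies 1 = 1
x_1 implies x_1 = 1/7 implies 1/7 = 1
not (x_1 implies x_1) = not 1 = 0
x_2 implies x_2 = 4/7 implies 4/7 = 1
not (x_2 implies x_2) = not 1 = 0
not (x_1 implies x_1) iff not (x_2 implies x_2) = 0 iff 0 = 1
x_1 implies x_2 = 1/7 implies 4/7 = 1
x_1 iff (x_1 implies x_2) = 1/7 iff 1 = 1/7
not (x_1 iff (x_1 implies x_2)) = not 1/7 = 6/7
(not (x_1 implies x_1) iff not (x_2 implies x_2)) implies not (x_1 iff (x_1 implies x_2)) = 1 implies 6/7 = 6/7
(not ((x_1 iff x_1) iff x_2) implies (not x_2 implies not (x_2 implies x_1))) iff ((not (x_1 implies x_1) iff not (x_2 implies x_2)) implies not (x_1 iff (x_1 implies x_2))) = 1 iff 6/7 = 6/7
(((((x_2 iff x_1) implies x_2) implies ((x_2 implies x_1) iff not x_1)) implies ((x_2 iff (x_1 implies x_2)) implies ((x_1 implies x_2) implies x_1))) implies ((not (x_2 implies x_1) implies (x_2 iff (x_2 implies x_1))) iff not not (x_2 implies x_2))) iff ((not ((x_1 iff x_1) iff x_2) implies (not x_2 implies not (x_2 implies x_1))) iff ((not (x_1 implies x_1) iff not (x_2 implies x_2)) implies not (x_1 iff (x_1 implies x_2)))) = 1 iff 6/7 = 6/7
(not not ((x_2 iff x_1) implies (x_2 iff x_2)) implies (((x_2 iff x_2) iff (x_1 iff x_1)) implies not x_2)) iff ((((((x_2 iff x_1) implies x_2) implies ((x_2 implies x_1) iff not x_1)) implies ((x_2 iff (x_1 implies x_2)) implies ((x_1 implies x_2) implies x_1))) implies ((not (x_2 implies x_1) implies (x_2 iff (x_2 implies x_1))) iff not not (x_2 implies x_2))) iff ((not ((x_1 iff x_1) iff x_2) implies (not x_2 implies not (x_2 implies x_1))) iff ((not (x_1 implies x_1) iff not (x_2 implies x_2)) implies not (x_1 iff (x_1 implies x_2))))) = 3/7 iff 6/7 = 4/7

4/7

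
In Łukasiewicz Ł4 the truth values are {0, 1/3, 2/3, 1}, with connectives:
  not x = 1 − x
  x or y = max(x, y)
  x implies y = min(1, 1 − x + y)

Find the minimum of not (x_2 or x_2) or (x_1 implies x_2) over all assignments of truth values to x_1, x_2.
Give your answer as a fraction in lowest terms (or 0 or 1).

Take x_1 = 2/3, x_2 = 1/3:
x_2 or x_2 = 1/3 or 1/3 = 1/3
not (x_2 or x_2) = not 1/3 = 2/3
x_1 implies x_2 = 2/3 implies 1/3 = 2/3
not (x_2 or x_2) or (x_1 implies x_2) = 2/3 or 2/3 = 2/3
No assignment yields a value below 2/3, so this is the minimum.

2/3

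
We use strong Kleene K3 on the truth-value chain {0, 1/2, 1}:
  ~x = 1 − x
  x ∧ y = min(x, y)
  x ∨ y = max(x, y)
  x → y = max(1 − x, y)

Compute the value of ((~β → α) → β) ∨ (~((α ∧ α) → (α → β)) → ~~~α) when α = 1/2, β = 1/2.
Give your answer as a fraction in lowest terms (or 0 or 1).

~β = ~1/2 = 1/2
~β → α = 1/2 → 1/2 = 1/2
(~β → α) → β = 1/2 → 1/2 = 1/2
α ∧ α = 1/2 ∧ 1/2 = 1/2
α → β = 1/2 → 1/2 = 1/2
(α ∧ α) → (α → β) = 1/2 → 1/2 = 1/2
~((α ∧ α) → (α → β)) = ~1/2 = 1/2
~α = ~1/2 = 1/2
~~α = ~1/2 = 1/2
~~~α = ~1/2 = 1/2
~((α ∧ α) → (α → β)) → ~~~α = 1/2 → 1/2 = 1/2
((~β → α) → β) ∨ (~((α ∧ α) → (α → β)) → ~~~α) = 1/2 ∨ 1/2 = 1/2

1/2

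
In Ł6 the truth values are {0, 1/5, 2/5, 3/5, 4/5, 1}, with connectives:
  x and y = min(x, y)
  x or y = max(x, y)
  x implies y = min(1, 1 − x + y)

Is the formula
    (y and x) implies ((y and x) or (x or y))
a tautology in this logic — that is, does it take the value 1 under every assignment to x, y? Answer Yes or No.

Yes

At x = 1/5, y = 3/5, for instance:
y and x = 3/5 and 1/5 = 1/5
x or y = 1/5 or 3/5 = 3/5
(y and x) or (x or y) = 1/5 or 3/5 = 3/5
(y and x) implies ((y and x) or (x or y)) = 1/5 implies 3/5 = 1
and checking the remaining 35 assignments likewise gives ≥ 1 in every case.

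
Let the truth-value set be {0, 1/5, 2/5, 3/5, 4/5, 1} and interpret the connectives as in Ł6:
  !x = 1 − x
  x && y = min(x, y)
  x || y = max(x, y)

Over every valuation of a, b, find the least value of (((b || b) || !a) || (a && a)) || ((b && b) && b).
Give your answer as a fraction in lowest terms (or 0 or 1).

Take a = 2/5, b = 0:
b || b = 0 || 0 = 0
!a = !2/5 = 3/5
(b || b) || !a = 0 || 3/5 = 3/5
a && a = 2/5 && 2/5 = 2/5
((b || b) || !a) || (a && a) = 3/5 || 2/5 = 3/5
b && b = 0 && 0 = 0
(b && b) && b = 0 && 0 = 0
(((b || b) || !a) || (a && a)) || ((b && b) && b) = 3/5 || 0 = 3/5
No assignment yields a value below 3/5, so this is the minimum.

3/5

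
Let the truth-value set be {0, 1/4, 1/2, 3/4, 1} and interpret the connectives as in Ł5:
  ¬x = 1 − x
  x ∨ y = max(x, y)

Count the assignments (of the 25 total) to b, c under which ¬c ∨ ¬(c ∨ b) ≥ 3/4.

10

value 1: 5 assignments (counts)
value 3/4: 5 assignments (counts)
value 1/2: 5 assignments
value 1/4: 5 assignments
value 0: 5 assignments
So 10 of the 25 assignments meet the threshold.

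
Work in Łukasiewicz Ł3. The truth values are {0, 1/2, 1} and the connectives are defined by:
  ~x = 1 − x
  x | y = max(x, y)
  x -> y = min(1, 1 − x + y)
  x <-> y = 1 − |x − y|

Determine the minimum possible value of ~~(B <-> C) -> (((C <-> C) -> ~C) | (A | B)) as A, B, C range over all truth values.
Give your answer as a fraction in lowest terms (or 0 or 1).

Take A = 0, B = 1/2, C = 1/2:
B <-> C = 1/2 <-> 1/2 = 1
~(B <-> C) = ~1 = 0
~~(B <-> C) = ~0 = 1
C <-> C = 1/2 <-> 1/2 = 1
~C = ~1/2 = 1/2
(C <-> C) -> ~C = 1 -> 1/2 = 1/2
A | B = 0 | 1/2 = 1/2
((C <-> C) -> ~C) | (A | B) = 1/2 | 1/2 = 1/2
~~(B <-> C) -> (((C <-> C) -> ~C) | (A | B)) = 1 -> 1/2 = 1/2
No assignment yields a value below 1/2, so this is the minimum.

1/2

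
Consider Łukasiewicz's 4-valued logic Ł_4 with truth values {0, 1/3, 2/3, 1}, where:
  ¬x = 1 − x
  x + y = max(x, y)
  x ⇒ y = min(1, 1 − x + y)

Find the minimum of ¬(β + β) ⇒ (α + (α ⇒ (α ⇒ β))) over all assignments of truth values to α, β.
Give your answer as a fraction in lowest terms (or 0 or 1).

2/3

Take α = 2/3, β = 0:
β + β = 0 + 0 = 0
¬(β + β) = ¬0 = 1
α ⇒ β = 2/3 ⇒ 0 = 1/3
α ⇒ (α ⇒ β) = 2/3 ⇒ 1/3 = 2/3
α + (α ⇒ (α ⇒ β)) = 2/3 + 2/3 = 2/3
¬(β + β) ⇒ (α + (α ⇒ (α ⇒ β))) = 1 ⇒ 2/3 = 2/3
No assignment yields a value below 2/3, so this is the minimum.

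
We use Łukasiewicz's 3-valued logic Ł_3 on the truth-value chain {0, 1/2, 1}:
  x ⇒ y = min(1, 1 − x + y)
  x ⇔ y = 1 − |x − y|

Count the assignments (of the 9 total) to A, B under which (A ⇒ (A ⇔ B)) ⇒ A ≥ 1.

A = 0, B = 0 ↦ 0  <
A = 0, B = 1/2 ↦ 0  <
A = 0, B = 1 ↦ 0  <
A = 1/2, B = 0 ↦ 1/2  <
A = 1/2, B = 1/2 ↦ 1/2  <
A = 1/2, B = 1 ↦ 1/2  <
A = 1, B = 0 ↦ 1  ≥
A = 1, B = 1/2 ↦ 1  ≥
A = 1, B = 1 ↦ 1  ≥
So 3 of the 9 assignments meet the threshold.

3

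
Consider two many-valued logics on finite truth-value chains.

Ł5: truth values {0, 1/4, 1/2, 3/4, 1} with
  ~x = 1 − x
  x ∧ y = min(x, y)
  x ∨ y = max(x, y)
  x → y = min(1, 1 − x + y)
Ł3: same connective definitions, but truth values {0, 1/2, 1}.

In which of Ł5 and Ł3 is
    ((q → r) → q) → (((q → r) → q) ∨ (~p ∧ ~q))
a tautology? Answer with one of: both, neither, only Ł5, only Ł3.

In Ł5: every assignment gives 1 — tautology.
In Ł3: every assignment gives 1 — tautology.

both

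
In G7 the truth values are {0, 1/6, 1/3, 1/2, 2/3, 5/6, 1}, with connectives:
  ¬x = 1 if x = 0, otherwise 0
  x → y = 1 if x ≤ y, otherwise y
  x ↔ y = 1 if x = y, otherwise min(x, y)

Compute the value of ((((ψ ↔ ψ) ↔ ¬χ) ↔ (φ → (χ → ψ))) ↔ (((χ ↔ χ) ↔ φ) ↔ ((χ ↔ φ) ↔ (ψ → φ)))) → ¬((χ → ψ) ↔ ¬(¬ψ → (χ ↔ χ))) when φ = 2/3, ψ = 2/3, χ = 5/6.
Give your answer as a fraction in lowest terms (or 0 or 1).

ψ ↔ ψ = 2/3 ↔ 2/3 = 1
¬χ = ¬5/6 = 0
(ψ ↔ ψ) ↔ ¬χ = 1 ↔ 0 = 0
χ → ψ = 5/6 → 2/3 = 2/3
φ → (χ → ψ) = 2/3 → 2/3 = 1
((ψ ↔ ψ) ↔ ¬χ) ↔ (φ → (χ → ψ)) = 0 ↔ 1 = 0
χ ↔ χ = 5/6 ↔ 5/6 = 1
(χ ↔ χ) ↔ φ = 1 ↔ 2/3 = 2/3
χ ↔ φ = 5/6 ↔ 2/3 = 2/3
ψ → φ = 2/3 → 2/3 = 1
(χ ↔ φ) ↔ (ψ → φ) = 2/3 ↔ 1 = 2/3
((χ ↔ χ) ↔ φ) ↔ ((χ ↔ φ) ↔ (ψ → φ)) = 2/3 ↔ 2/3 = 1
(((ψ ↔ ψ) ↔ ¬χ) ↔ (φ → (χ → ψ))) ↔ (((χ ↔ χ) ↔ φ) ↔ ((χ ↔ φ) ↔ (ψ → φ))) = 0 ↔ 1 = 0
χ → ψ = 5/6 → 2/3 = 2/3
¬ψ = ¬2/3 = 0
χ ↔ χ = 5/6 ↔ 5/6 = 1
¬ψ → (χ ↔ χ) = 0 → 1 = 1
¬(¬ψ → (χ ↔ χ)) = ¬1 = 0
(χ → ψ) ↔ ¬(¬ψ → (χ ↔ χ)) = 2/3 ↔ 0 = 0
¬((χ → ψ) ↔ ¬(¬ψ → (χ ↔ χ))) = ¬0 = 1
((((ψ ↔ ψ) ↔ ¬χ) ↔ (φ → (χ → ψ))) ↔ (((χ ↔ χ) ↔ φ) ↔ ((χ ↔ φ) ↔ (ψ → φ)))) → ¬((χ → ψ) ↔ ¬(¬ψ → (χ ↔ χ))) = 0 → 1 = 1

1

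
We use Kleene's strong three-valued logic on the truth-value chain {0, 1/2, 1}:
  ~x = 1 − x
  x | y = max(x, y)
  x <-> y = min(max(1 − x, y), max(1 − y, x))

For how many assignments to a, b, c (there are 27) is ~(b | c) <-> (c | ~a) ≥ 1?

2

value 1: 2 assignments (counts)
value 1/2: 13 assignments
value 0: 12 assignments
So 2 of the 27 assignments meet the threshold.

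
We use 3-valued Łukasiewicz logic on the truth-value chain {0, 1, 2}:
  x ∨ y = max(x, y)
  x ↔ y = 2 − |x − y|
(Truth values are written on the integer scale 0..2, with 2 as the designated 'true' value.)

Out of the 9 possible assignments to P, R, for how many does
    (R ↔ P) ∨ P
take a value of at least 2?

5

P = 0, R = 0 ↦ 2  ≥
P = 0, R = 1 ↦ 1  <
P = 0, R = 2 ↦ 0  <
P = 1, R = 0 ↦ 1  <
P = 1, R = 1 ↦ 2  ≥
P = 1, R = 2 ↦ 1  <
P = 2, R = 0 ↦ 2  ≥
P = 2, R = 1 ↦ 2  ≥
P = 2, R = 2 ↦ 2  ≥
So 5 of the 9 assignments meet the threshold.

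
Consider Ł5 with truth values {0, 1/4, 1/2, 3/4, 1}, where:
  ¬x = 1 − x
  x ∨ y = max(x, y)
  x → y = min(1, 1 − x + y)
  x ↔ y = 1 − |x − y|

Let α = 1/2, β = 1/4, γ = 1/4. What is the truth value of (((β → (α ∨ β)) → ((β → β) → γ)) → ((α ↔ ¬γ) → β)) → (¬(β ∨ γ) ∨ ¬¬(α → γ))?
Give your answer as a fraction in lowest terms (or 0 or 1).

3/4

α ∨ β = 1/2 ∨ 1/4 = 1/2
β → (α ∨ β) = 1/4 → 1/2 = 1
β → β = 1/4 → 1/4 = 1
(β → β) → γ = 1 → 1/4 = 1/4
(β → (α ∨ β)) → ((β → β) → γ) = 1 → 1/4 = 1/4
¬γ = ¬1/4 = 3/4
α ↔ ¬γ = 1/2 ↔ 3/4 = 3/4
(α ↔ ¬γ) → β = 3/4 → 1/4 = 1/2
((β → (α ∨ β)) → ((β → β) → γ)) → ((α ↔ ¬γ) → β) = 1/4 → 1/2 = 1
β ∨ γ = 1/4 ∨ 1/4 = 1/4
¬(β ∨ γ) = ¬1/4 = 3/4
α → γ = 1/2 → 1/4 = 3/4
¬(α → γ) = ¬3/4 = 1/4
¬¬(α → γ) = ¬1/4 = 3/4
¬(β ∨ γ) ∨ ¬¬(α → γ) = 3/4 ∨ 3/4 = 3/4
(((β → (α ∨ β)) → ((β → β) → γ)) → ((α ↔ ¬γ) → β)) → (¬(β ∨ γ) ∨ ¬¬(α → γ)) = 1 → 3/4 = 3/4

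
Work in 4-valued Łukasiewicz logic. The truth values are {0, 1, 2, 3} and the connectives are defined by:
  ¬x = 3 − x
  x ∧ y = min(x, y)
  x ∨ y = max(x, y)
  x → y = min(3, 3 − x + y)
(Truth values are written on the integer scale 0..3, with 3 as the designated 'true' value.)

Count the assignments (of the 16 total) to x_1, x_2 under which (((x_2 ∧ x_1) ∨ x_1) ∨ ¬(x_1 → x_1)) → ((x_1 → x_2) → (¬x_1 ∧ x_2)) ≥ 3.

x_1 = 0, x_2 = 0 ↦ 3  ≥
x_1 = 0, x_2 = 1 ↦ 3  ≥
x_1 = 0, x_2 = 2 ↦ 3  ≥
x_1 = 0, x_2 = 3 ↦ 3  ≥
x_1 = 1, x_2 = 0 ↦ 3  ≥
x_1 = 1, x_2 = 1 ↦ 3  ≥
x_1 = 1, x_2 = 2 ↦ 3  ≥
x_1 = 1, x_2 = 3 ↦ 3  ≥
x_1 = 2, x_2 = 0 ↦ 3  ≥
x_1 = 2, x_2 = 1 ↦ 3  ≥
x_1 = 2, x_2 = 2 ↦ 2  <
x_1 = 2, x_2 = 3 ↦ 2  <
x_1 = 3, x_2 = 0 ↦ 3  ≥
x_1 = 3, x_2 = 1 ↦ 2  <
x_1 = 3, x_2 = 2 ↦ 1  <
x_1 = 3, x_2 = 3 ↦ 0  <
So 11 of the 16 assignments meet the threshold.

11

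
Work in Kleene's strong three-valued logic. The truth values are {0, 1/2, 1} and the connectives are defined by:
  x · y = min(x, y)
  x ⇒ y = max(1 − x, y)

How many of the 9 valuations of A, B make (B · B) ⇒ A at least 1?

5

A = 0, B = 0 ↦ 1  ≥
A = 0, B = 1/2 ↦ 1/2  <
A = 0, B = 1 ↦ 0  <
A = 1/2, B = 0 ↦ 1  ≥
A = 1/2, B = 1/2 ↦ 1/2  <
A = 1/2, B = 1 ↦ 1/2  <
A = 1, B = 0 ↦ 1  ≥
A = 1, B = 1/2 ↦ 1  ≥
A = 1, B = 1 ↦ 1  ≥
So 5 of the 9 assignments meet the threshold.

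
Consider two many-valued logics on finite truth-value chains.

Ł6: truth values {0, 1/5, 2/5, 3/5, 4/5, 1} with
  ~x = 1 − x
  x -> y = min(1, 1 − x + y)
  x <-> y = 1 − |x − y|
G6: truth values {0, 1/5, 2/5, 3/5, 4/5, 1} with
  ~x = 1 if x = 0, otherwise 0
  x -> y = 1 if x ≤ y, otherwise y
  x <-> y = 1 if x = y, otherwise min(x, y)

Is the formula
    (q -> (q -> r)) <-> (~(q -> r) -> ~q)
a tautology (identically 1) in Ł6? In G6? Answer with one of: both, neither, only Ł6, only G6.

In Ł6: every assignment gives 1 — tautology.
In G6: at q = 2/5, r = 1/5 the value is 1/5 — not a tautology.

only Ł6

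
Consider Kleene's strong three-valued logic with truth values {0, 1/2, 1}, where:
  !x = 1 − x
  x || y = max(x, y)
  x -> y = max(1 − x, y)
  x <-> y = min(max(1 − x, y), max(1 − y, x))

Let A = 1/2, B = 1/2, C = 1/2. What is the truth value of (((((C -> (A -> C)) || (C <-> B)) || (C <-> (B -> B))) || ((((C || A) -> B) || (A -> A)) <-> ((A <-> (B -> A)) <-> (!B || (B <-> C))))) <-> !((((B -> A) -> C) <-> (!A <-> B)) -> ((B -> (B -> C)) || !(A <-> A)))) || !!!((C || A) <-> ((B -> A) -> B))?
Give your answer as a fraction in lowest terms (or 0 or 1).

1/2

A -> C = 1/2 -> 1/2 = 1/2
C -> (A -> C) = 1/2 -> 1/2 = 1/2
C <-> B = 1/2 <-> 1/2 = 1/2
(C -> (A -> C)) || (C <-> B) = 1/2 || 1/2 = 1/2
B -> B = 1/2 -> 1/2 = 1/2
C <-> (B -> B) = 1/2 <-> 1/2 = 1/2
((C -> (A -> C)) || (C <-> B)) || (C <-> (B -> B)) = 1/2 || 1/2 = 1/2
C || A = 1/2 || 1/2 = 1/2
(C || A) -> B = 1/2 -> 1/2 = 1/2
A -> A = 1/2 -> 1/2 = 1/2
((C || A) -> B) || (A -> A) = 1/2 || 1/2 = 1/2
B -> A = 1/2 -> 1/2 = 1/2
A <-> (B -> A) = 1/2 <-> 1/2 = 1/2
!B = !1/2 = 1/2
B <-> C = 1/2 <-> 1/2 = 1/2
!B || (B <-> C) = 1/2 || 1/2 = 1/2
(A <-> (B -> A)) <-> (!B || (B <-> C)) = 1/2 <-> 1/2 = 1/2
(((C || A) -> B) || (A -> A)) <-> ((A <-> (B -> A)) <-> (!B || (B <-> C))) = 1/2 <-> 1/2 = 1/2
(((C -> (A -> C)) || (C <-> B)) || (C <-> (B -> B))) || ((((C || A) -> B) || (A -> A)) <-> ((A <-> (B -> A)) <-> (!B || (B <-> C)))) = 1/2 || 1/2 = 1/2
B -> A = 1/2 -> 1/2 = 1/2
(B -> A) -> C = 1/2 -> 1/2 = 1/2
!A = !1/2 = 1/2
!A <-> B = 1/2 <-> 1/2 = 1/2
((B -> A) -> C) <-> (!A <-> B) = 1/2 <-> 1/2 = 1/2
B -> C = 1/2 -> 1/2 = 1/2
B -> (B -> C) = 1/2 -> 1/2 = 1/2
A <-> A = 1/2 <-> 1/2 = 1/2
!(A <-> A) = !1/2 = 1/2
(B -> (B -> C)) || !(A <-> A) = 1/2 || 1/2 = 1/2
(((B -> A) -> C) <-> (!A <-> B)) -> ((B -> (B -> C)) || !(A <-> A)) = 1/2 -> 1/2 = 1/2
!((((B -> A) -> C) <-> (!A <-> B)) -> ((B -> (B -> C)) || !(A <-> A))) = !1/2 = 1/2
((((C -> (A -> C)) || (C <-> B)) || (C <-> (B -> B))) || ((((C || A) -> B) || (A -> A)) <-> ((A <-> (B -> A)) <-> (!B || (B <-> C))))) <-> !((((B -> A) -> C) <-> (!A <-> B)) -> ((B -> (B -> C)) || !(A <-> A))) = 1/2 <-> 1/2 = 1/2
C || A = 1/2 || 1/2 = 1/2
B -> A = 1/2 -> 1/2 = 1/2
(B -> A) -> B = 1/2 -> 1/2 = 1/2
(C || A) <-> ((B -> A) -> B) = 1/2 <-> 1/2 = 1/2
!((C || A) <-> ((B -> A) -> B)) = !1/2 = 1/2
!!((C || A) <-> ((B -> A) -> B)) = !1/2 = 1/2
!!!((C || A) <-> ((B -> A) -> B)) = !1/2 = 1/2
(((((C -> (A -> C)) || (C <-> B)) || (C <-> (B -> B))) || ((((C || A) -> B) || (A -> A)) <-> ((A <-> (B -> A)) <-> (!B || (B <-> C))))) <-> !((((B -> A) -> C) <-> (!A <-> B)) -> ((B -> (B -> C)) || !(A <-> A)))) || !!!((C || A) <-> ((B -> A) -> B)) = 1/2 || 1/2 = 1/2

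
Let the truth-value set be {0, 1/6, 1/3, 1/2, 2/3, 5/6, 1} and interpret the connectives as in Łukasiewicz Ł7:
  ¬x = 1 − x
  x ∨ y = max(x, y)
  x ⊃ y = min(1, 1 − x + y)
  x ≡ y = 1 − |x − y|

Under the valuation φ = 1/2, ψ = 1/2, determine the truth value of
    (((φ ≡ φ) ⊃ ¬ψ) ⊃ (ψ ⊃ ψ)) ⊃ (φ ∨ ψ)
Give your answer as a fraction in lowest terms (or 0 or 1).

1/2

φ ≡ φ = 1/2 ≡ 1/2 = 1
¬ψ = ¬1/2 = 1/2
(φ ≡ φ) ⊃ ¬ψ = 1 ⊃ 1/2 = 1/2
ψ ⊃ ψ = 1/2 ⊃ 1/2 = 1
((φ ≡ φ) ⊃ ¬ψ) ⊃ (ψ ⊃ ψ) = 1/2 ⊃ 1 = 1
φ ∨ ψ = 1/2 ∨ 1/2 = 1/2
(((φ ≡ φ) ⊃ ¬ψ) ⊃ (ψ ⊃ ψ)) ⊃ (φ ∨ ψ) = 1 ⊃ 1/2 = 1/2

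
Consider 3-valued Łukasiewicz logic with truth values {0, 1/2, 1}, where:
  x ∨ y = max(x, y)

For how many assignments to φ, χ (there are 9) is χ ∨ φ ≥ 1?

5

φ = 0, χ = 0 ↦ 0  <
φ = 0, χ = 1/2 ↦ 1/2  <
φ = 0, χ = 1 ↦ 1  ≥
φ = 1/2, χ = 0 ↦ 1/2  <
φ = 1/2, χ = 1/2 ↦ 1/2  <
φ = 1/2, χ = 1 ↦ 1  ≥
φ = 1, χ = 0 ↦ 1  ≥
φ = 1, χ = 1/2 ↦ 1  ≥
φ = 1, χ = 1 ↦ 1  ≥
So 5 of the 9 assignments meet the threshold.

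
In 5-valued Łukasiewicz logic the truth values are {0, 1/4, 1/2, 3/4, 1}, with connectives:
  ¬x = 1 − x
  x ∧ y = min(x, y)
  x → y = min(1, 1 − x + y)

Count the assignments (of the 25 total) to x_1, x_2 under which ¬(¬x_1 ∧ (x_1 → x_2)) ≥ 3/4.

10

value 1: 5 assignments (counts)
value 3/4: 5 assignments (counts)
value 1/2: 5 assignments
value 1/4: 5 assignments
value 0: 5 assignments
So 10 of the 25 assignments meet the threshold.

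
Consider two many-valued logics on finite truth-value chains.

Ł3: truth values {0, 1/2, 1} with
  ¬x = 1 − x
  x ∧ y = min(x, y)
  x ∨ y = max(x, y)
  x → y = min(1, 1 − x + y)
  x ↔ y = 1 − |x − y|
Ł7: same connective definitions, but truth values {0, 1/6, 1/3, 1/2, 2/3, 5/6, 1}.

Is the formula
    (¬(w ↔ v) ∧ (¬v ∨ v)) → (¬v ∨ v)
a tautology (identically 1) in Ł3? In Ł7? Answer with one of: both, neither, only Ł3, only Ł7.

In Ł3: every assignment gives 1 — tautology.
In Ł7: every assignment gives 1 — tautology.

both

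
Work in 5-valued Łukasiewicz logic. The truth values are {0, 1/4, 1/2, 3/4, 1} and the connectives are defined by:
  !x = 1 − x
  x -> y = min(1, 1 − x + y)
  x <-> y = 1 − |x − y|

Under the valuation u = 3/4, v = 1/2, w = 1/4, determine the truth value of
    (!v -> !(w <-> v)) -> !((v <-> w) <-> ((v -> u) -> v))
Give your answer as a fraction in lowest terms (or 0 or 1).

!v = !1/2 = 1/2
w <-> v = 1/4 <-> 1/2 = 3/4
!(w <-> v) = !3/4 = 1/4
!v -> !(w <-> v) = 1/2 -> 1/4 = 3/4
v <-> w = 1/2 <-> 1/4 = 3/4
v -> u = 1/2 -> 3/4 = 1
(v -> u) -> v = 1 -> 1/2 = 1/2
(v <-> w) <-> ((v -> u) -> v) = 3/4 <-> 1/2 = 3/4
!((v <-> w) <-> ((v -> u) -> v)) = !3/4 = 1/4
(!v -> !(w <-> v)) -> !((v <-> w) <-> ((v -> u) -> v)) = 3/4 -> 1/4 = 1/2

1/2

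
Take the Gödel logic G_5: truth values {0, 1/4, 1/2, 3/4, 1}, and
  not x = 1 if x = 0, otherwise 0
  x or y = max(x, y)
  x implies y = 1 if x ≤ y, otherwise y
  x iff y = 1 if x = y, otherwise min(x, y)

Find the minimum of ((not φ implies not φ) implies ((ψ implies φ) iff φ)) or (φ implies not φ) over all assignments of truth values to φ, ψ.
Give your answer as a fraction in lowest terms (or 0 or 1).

1/4

Take φ = 1/4, ψ = 0:
not φ = not 1/4 = 0
not φ = not 1/4 = 0
not φ implies not φ = 0 implies 0 = 1
ψ implies φ = 0 implies 1/4 = 1
(ψ implies φ) iff φ = 1 iff 1/4 = 1/4
(not φ implies not φ) implies ((ψ implies φ) iff φ) = 1 implies 1/4 = 1/4
not φ = not 1/4 = 0
φ implies not φ = 1/4 implies 0 = 0
((not φ implies not φ) implies ((ψ implies φ) iff φ)) or (φ implies not φ) = 1/4 or 0 = 1/4
No assignment yields a value below 1/4, so this is the minimum.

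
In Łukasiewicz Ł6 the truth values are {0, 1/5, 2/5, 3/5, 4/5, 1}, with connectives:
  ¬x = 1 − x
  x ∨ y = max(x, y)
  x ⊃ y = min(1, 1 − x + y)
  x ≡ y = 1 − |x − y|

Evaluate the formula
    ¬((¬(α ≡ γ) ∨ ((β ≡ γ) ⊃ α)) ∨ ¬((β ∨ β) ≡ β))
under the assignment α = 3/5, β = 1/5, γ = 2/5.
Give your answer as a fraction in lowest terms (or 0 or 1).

1/5

α ≡ γ = 3/5 ≡ 2/5 = 4/5
¬(α ≡ γ) = ¬4/5 = 1/5
β ≡ γ = 1/5 ≡ 2/5 = 4/5
(β ≡ γ) ⊃ α = 4/5 ⊃ 3/5 = 4/5
¬(α ≡ γ) ∨ ((β ≡ γ) ⊃ α) = 1/5 ∨ 4/5 = 4/5
β ∨ β = 1/5 ∨ 1/5 = 1/5
(β ∨ β) ≡ β = 1/5 ≡ 1/5 = 1
¬((β ∨ β) ≡ β) = ¬1 = 0
(¬(α ≡ γ) ∨ ((β ≡ γ) ⊃ α)) ∨ ¬((β ∨ β) ≡ β) = 4/5 ∨ 0 = 4/5
¬((¬(α ≡ γ) ∨ ((β ≡ γ) ⊃ α)) ∨ ¬((β ∨ β) ≡ β)) = ¬4/5 = 1/5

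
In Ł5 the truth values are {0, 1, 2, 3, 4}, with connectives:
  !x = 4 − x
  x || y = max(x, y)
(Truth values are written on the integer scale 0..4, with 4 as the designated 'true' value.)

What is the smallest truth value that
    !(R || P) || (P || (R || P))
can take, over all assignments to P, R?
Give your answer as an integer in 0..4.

Take P = 0, R = 2:
R || P = 2 || 0 = 2
!(R || P) = !2 = 2
R || P = 2 || 0 = 2
P || (R || P) = 0 || 2 = 2
!(R || P) || (P || (R || P)) = 2 || 2 = 2
No assignment yields a value below 2, so this is the minimum.

2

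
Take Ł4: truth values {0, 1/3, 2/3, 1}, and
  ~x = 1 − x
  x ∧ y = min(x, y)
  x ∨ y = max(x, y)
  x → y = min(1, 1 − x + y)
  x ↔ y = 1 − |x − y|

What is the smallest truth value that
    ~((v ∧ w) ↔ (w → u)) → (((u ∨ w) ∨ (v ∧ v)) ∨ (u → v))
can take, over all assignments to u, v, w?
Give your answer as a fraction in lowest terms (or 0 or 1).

2/3

Take u = 1/3, v = 0, w = 0:
v ∧ w = 0 ∧ 0 = 0
w → u = 0 → 1/3 = 1
(v ∧ w) ↔ (w → u) = 0 ↔ 1 = 0
~((v ∧ w) ↔ (w → u)) = ~0 = 1
u ∨ w = 1/3 ∨ 0 = 1/3
v ∧ v = 0 ∧ 0 = 0
(u ∨ w) ∨ (v ∧ v) = 1/3 ∨ 0 = 1/3
u → v = 1/3 → 0 = 2/3
((u ∨ w) ∨ (v ∧ v)) ∨ (u → v) = 1/3 ∨ 2/3 = 2/3
~((v ∧ w) ↔ (w → u)) → (((u ∨ w) ∨ (v ∧ v)) ∨ (u → v)) = 1 → 2/3 = 2/3
No assignment yields a value below 2/3, so this is the minimum.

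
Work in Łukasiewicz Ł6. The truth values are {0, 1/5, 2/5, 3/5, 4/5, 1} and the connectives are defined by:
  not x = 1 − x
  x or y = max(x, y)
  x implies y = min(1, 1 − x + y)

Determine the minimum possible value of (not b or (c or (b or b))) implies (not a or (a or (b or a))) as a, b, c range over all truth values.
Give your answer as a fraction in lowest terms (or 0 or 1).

Take a = 2/5, b = 0, c = 0:
not b = not 0 = 1
b or b = 0 or 0 = 0
c or (b or b) = 0 or 0 = 0
not b or (c or (b or b)) = 1 or 0 = 1
not a = not 2/5 = 3/5
b or a = 0 or 2/5 = 2/5
a or (b or a) = 2/5 or 2/5 = 2/5
not a or (a or (b or a)) = 3/5 or 2/5 = 3/5
(not b or (c or (b or b))) implies (not a or (a or (b or a))) = 1 implies 3/5 = 3/5
No assignment yields a value below 3/5, so this is the minimum.

3/5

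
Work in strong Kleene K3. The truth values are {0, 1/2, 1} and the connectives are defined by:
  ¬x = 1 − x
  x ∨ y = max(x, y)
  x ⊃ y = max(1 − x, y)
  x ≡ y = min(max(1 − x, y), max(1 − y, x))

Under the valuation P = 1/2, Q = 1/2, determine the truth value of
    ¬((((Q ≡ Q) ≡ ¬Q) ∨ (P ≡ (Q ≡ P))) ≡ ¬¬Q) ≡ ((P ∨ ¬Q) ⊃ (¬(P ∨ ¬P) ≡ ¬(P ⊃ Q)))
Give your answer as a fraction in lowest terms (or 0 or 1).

Q ≡ Q = 1/2 ≡ 1/2 = 1/2
¬Q = ¬1/2 = 1/2
(Q ≡ Q) ≡ ¬Q = 1/2 ≡ 1/2 = 1/2
Q ≡ P = 1/2 ≡ 1/2 = 1/2
P ≡ (Q ≡ P) = 1/2 ≡ 1/2 = 1/2
((Q ≡ Q) ≡ ¬Q) ∨ (P ≡ (Q ≡ P)) = 1/2 ∨ 1/2 = 1/2
¬Q = ¬1/2 = 1/2
¬¬Q = ¬1/2 = 1/2
(((Q ≡ Q) ≡ ¬Q) ∨ (P ≡ (Q ≡ P))) ≡ ¬¬Q = 1/2 ≡ 1/2 = 1/2
¬((((Q ≡ Q) ≡ ¬Q) ∨ (P ≡ (Q ≡ P))) ≡ ¬¬Q) = ¬1/2 = 1/2
¬Q = ¬1/2 = 1/2
P ∨ ¬Q = 1/2 ∨ 1/2 = 1/2
¬P = ¬1/2 = 1/2
P ∨ ¬P = 1/2 ∨ 1/2 = 1/2
¬(P ∨ ¬P) = ¬1/2 = 1/2
P ⊃ Q = 1/2 ⊃ 1/2 = 1/2
¬(P ⊃ Q) = ¬1/2 = 1/2
¬(P ∨ ¬P) ≡ ¬(P ⊃ Q) = 1/2 ≡ 1/2 = 1/2
(P ∨ ¬Q) ⊃ (¬(P ∨ ¬P) ≡ ¬(P ⊃ Q)) = 1/2 ⊃ 1/2 = 1/2
¬((((Q ≡ Q) ≡ ¬Q) ∨ (P ≡ (Q ≡ P))) ≡ ¬¬Q) ≡ ((P ∨ ¬Q) ⊃ (¬(P ∨ ¬P) ≡ ¬(P ⊃ Q))) = 1/2 ≡ 1/2 = 1/2

1/2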